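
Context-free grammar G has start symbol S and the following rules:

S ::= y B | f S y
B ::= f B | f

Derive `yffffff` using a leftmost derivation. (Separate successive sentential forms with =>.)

S => yB => yfB => yffB => yfffB => yffffB => yfffffB => yffffff

S => yB   [S ::= y B]
yB => yfB   [B ::= f B]
yfB => yffB   [B ::= f B]
yffB => yfffB   [B ::= f B]
yfffB => yffffB   [B ::= f B]
yffffB => yfffffB   [B ::= f B]
yfffffB => yffffff   [B ::= f]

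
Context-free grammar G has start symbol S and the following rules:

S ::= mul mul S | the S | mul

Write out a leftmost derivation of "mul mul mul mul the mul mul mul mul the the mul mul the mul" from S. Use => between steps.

S => mul mul S   [S ::= mul mul S]
mul mul S => mul mul mul mul S   [S ::= mul mul S]
mul mul mul mul S => mul mul mul mul the S   [S ::= the S]
mul mul mul mul the S => mul mul mul mul the mul mul S   [S ::= mul mul S]
mul mul mul mul the mul mul S => mul mul mul mul the mul mul mul mul S   [S ::= mul mul S]
mul mul mul mul the mul mul mul mul S => mul mul mul mul the mul mul mul mul the S   [S ::= the S]
mul mul mul mul the mul mul mul mul the S => mul mul mul mul the mul mul mul mul the the S   [S ::= the S]
mul mul mul mul the mul mul mul mul the the S => mul mul mul mul the mul mul mul mul the the mul mul S   [S ::= mul mul S]
mul mul mul mul the mul mul mul mul the the mul mul S => mul mul mul mul the mul mul mul mul the the mul mul the S   [S ::= the S]
mul mul mul mul the mul mul mul mul the the mul mul the S => mul mul mul mul the mul mul mul mul the the mul mul the mul   [S ::= mul]

S => mul mul S => mul mul mul mul S => mul mul mul mul the S => mul mul mul mul the mul mul S => mul mul mul mul the mul mul mul mul S => mul mul mul mul the mul mul mul mul the S => mul mul mul mul the mul mul mul mul the the S => mul mul mul mul the mul mul mul mul the the mul mul S => mul mul mul mul the mul mul mul mul the the mul mul the S => mul mul mul mul the mul mul mul mul the the mul mul the mul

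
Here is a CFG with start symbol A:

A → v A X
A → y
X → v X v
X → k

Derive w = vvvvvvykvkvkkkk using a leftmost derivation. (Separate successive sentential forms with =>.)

A => vAX   [A → v A X]
vAX => vvAXX   [A → v A X]
vvAXX => vvvAXXX   [A → v A X]
vvvAXXX => vvvvAXXXX   [A → v A X]
vvvvAXXXX => vvvvvAXXXXX   [A → v A X]
vvvvvAXXXXX => vvvvvvAXXXXXX   [A → v A X]
vvvvvvAXXXXXX => vvvvvvyXXXXXX   [A → y]
vvvvvvyXXXXXX => vvvvvvykXXXXX   [X → k]
vvvvvvykXXXXX => vvvvvvykvXvXXXX   [X → v X v]
vvvvvvykvXvXXXX => vvvvvvykvkvXXXX   [X → k]
vvvvvvykvkvXXXX => vvvvvvykvkvkXXX   [X → k]
vvvvvvykvkvkXXX => vvvvvvykvkvkkXX   [X → k]
vvvvvvykvkvkkXX => vvvvvvykvkvkkkX   [X → k]
vvvvvvykvkvkkkX => vvvvvvykvkvkkkk   [X → k]

A => vAX => vvAXX => vvvAXXX => vvvvAXXXX => vvvvvAXXXXX => vvvvvvAXXXXXX => vvvvvvyXXXXXX => vvvvvvykXXXXX => vvvvvvykvXvXXXX => vvvvvvykvkvXXXX => vvvvvvykvkvkXXX => vvvvvvykvkvkkXX => vvvvvvykvkvkkkX => vvvvvvykvkvkkkk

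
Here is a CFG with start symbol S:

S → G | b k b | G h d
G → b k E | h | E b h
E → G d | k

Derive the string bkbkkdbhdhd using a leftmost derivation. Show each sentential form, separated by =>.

S => Ghd => bkEhd => bkGdhd => bkEbhdhd => bkGdbhdhd => bkbkEdbhdhd => bkbkkdbhdhd

S => Ghd   [S → G h d]
Ghd => bkEhd   [G → b k E]
bkEhd => bkGdhd   [E → G d]
bkGdhd => bkEbhdhd   [G → E b h]
bkEbhdhd => bkGdbhdhd   [E → G d]
bkGdbhdhd => bkbkEdbhdhd   [G → b k E]
bkbkEdbhdhd => bkbkkdbhdhd   [E → k]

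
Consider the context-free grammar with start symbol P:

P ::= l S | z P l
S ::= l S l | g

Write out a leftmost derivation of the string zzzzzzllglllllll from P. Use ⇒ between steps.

P ⇒ zPl   [P ::= z P l]
zPl ⇒ zzPll   [P ::= z P l]
zzPll ⇒ zzzPlll   [P ::= z P l]
zzzPlll ⇒ zzzzPllll   [P ::= z P l]
zzzzPllll ⇒ zzzzzPlllll   [P ::= z P l]
zzzzzPlllll ⇒ zzzzzzPllllll   [P ::= z P l]
zzzzzzPllllll ⇒ zzzzzzlSllllll   [P ::= l S]
zzzzzzlSllllll ⇒ zzzzzzllSlllllll   [S ::= l S l]
zzzzzzllSlllllll ⇒ zzzzzzllglllllll   [S ::= g]

P ⇒ zPl ⇒ zzPll ⇒ zzzPlll ⇒ zzzzPllll ⇒ zzzzzPlllll ⇒ zzzzzzPllllll ⇒ zzzzzzlSllllll ⇒ zzzzzzllSlllllll ⇒ zzzzzzllglllllll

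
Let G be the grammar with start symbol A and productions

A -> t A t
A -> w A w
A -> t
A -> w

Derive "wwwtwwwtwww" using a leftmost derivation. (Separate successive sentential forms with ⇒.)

A ⇒ wAw ⇒ wwAww ⇒ wwwAwww ⇒ wwwtAtwww ⇒ wwwtwAwtwww ⇒ wwwtwwwtwww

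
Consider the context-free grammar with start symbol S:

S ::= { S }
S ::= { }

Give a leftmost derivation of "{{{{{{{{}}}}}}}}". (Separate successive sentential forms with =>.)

S => {S}   [S ::= { S }]
{S} => {{S}}   [S ::= { S }]
{{S}} => {{{S}}}   [S ::= { S }]
{{{S}}} => {{{{S}}}}   [S ::= { S }]
{{{{S}}}} => {{{{{S}}}}}   [S ::= { S }]
{{{{{S}}}}} => {{{{{{S}}}}}}   [S ::= { S }]
{{{{{{S}}}}}} => {{{{{{{S}}}}}}}   [S ::= { S }]
{{{{{{{S}}}}}}} => {{{{{{{{}}}}}}}}   [S ::= { }]

S => {S} => {{S}} => {{{S}}} => {{{{S}}}} => {{{{{S}}}}} => {{{{{{S}}}}}} => {{{{{{{S}}}}}}} => {{{{{{{{}}}}}}}}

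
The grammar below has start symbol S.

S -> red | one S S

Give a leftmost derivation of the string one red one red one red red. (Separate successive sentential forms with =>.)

S => one S S => one red S => one red one S S => one red one red S => one red one red one S S => one red one red one red S => one red one red one red red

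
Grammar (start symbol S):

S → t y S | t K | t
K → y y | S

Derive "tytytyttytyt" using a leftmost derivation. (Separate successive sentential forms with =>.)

S => tyS   [S → t y S]
tyS => tytyS   [S → t y S]
tytyS => tytytyS   [S → t y S]
tytytyS => tytytytK   [S → t K]
tytytytK => tytytytS   [K → S]
tytytytS => tytytyttyS   [S → t y S]
tytytyttyS => tytytyttytyS   [S → t y S]
tytytyttytyS => tytytyttytyt   [S → t]

S=>tyS=>tytyS=>tytytyS=>tytytytK=>tytytytS=>tytytyttyS=>tytytyttytyS=>tytytyttytyt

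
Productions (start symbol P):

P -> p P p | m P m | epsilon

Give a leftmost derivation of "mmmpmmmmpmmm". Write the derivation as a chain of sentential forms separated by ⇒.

P⇒mPm⇒mmPmm⇒mmmPmmm⇒mmmpPpmmm⇒mmmpmPmpmmm⇒mmmpmmPmmpmmm⇒mmmpmmmmpmmm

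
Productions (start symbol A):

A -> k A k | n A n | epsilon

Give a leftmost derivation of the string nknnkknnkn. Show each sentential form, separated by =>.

A => nAn => nkAkn => nknAnkn => nknnAnnkn => nknnkAknnkn => nknnkknnkn

A => nAn   [A -> n A n]
nAn => nkAkn   [A -> k A k]
nkAkn => nknAnkn   [A -> n A n]
nknAnkn => nknnAnnkn   [A -> n A n]
nknnAnnkn => nknnkAknnkn   [A -> k A k]
nknnkAknnkn => nknnkknnkn   [A -> epsilon]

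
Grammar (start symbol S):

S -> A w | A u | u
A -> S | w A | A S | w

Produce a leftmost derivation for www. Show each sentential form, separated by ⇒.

S ⇒ Aw   [S -> A w]
Aw ⇒ Sw   [A -> S]
Sw ⇒ Aww   [S -> A w]
Aww ⇒ www   [A -> w]

S⇒Aw⇒Sw⇒Aww⇒www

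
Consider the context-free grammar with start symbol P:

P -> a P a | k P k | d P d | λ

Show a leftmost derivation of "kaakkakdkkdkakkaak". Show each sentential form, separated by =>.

P => kPk   [P -> k P k]
kPk => kaPak   [P -> a P a]
kaPak => kaaPaak   [P -> a P a]
kaaPaak => kaakPkaak   [P -> k P k]
kaakPkaak => kaakkPkkaak   [P -> k P k]
kaakkPkkaak => kaakkaPakkaak   [P -> a P a]
kaakkaPakkaak => kaakkakPkakkaak   [P -> k P k]
kaakkakPkakkaak => kaakkakdPdkakkaak   [P -> d P d]
kaakkakdPdkakkaak => kaakkakdkPkdkakkaak   [P -> k P k]
kaakkakdkPkdkakkaak => kaakkakdkkdkakkaak   [P -> λ]

P => kPk => kaPak => kaaPaak => kaakPkaak => kaakkPkkaak => kaakkaPakkaak => kaakkakPkakkaak => kaakkakdPdkakkaak => kaakkakdkPkdkakkaak => kaakkakdkkdkakkaak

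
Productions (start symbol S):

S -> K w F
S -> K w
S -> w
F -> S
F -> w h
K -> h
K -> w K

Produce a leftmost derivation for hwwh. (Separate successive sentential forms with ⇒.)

S⇒KwF⇒hwF⇒hwwh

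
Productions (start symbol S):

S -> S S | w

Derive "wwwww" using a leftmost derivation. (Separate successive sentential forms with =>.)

S => SS   [S -> S S]
SS => SSS   [S -> S S]
SSS => SSSS   [S -> S S]
SSSS => SSSSS   [S -> S S]
SSSSS => wSSSS   [S -> w]
wSSSS => wwSSS   [S -> w]
wwSSS => wwwSS   [S -> w]
wwwSS => wwwwS   [S -> w]
wwwwS => wwwww   [S -> w]

S => SS => SSS => SSSS => SSSSS => wSSSS => wwSSS => wwwSS => wwwwS => wwwww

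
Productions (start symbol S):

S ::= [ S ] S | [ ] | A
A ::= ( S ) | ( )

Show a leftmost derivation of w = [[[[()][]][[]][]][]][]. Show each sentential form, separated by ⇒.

S ⇒ [S]S ⇒ [[S]S]S ⇒ [[[S]S]S]S ⇒ [[[[S]S]S]S]S ⇒ [[[[A]S]S]S]S ⇒ [[[[()]S]S]S]S ⇒ [[[[()][]]S]S]S ⇒ [[[[()][]][S]S]S]S ⇒ [[[[()][]][[]]S]S]S ⇒ [[[[()][]][[]][]]S]S ⇒ [[[[()][]][[]][]][]]S ⇒ [[[[()][]][[]][]][]][]

S ⇒ [S]S   [S ::= [ S ] S]
[S]S ⇒ [[S]S]S   [S ::= [ S ] S]
[[S]S]S ⇒ [[[S]S]S]S   [S ::= [ S ] S]
[[[S]S]S]S ⇒ [[[[S]S]S]S]S   [S ::= [ S ] S]
[[[[S]S]S]S]S ⇒ [[[[A]S]S]S]S   [S ::= A]
[[[[A]S]S]S]S ⇒ [[[[()]S]S]S]S   [A ::= ( )]
[[[[()]S]S]S]S ⇒ [[[[()][]]S]S]S   [S ::= [ ]]
[[[[()][]]S]S]S ⇒ [[[[()][]][S]S]S]S   [S ::= [ S ] S]
[[[[()][]][S]S]S]S ⇒ [[[[()][]][[]]S]S]S   [S ::= [ ]]
[[[[()][]][[]]S]S]S ⇒ [[[[()][]][[]][]]S]S   [S ::= [ ]]
[[[[()][]][[]][]]S]S ⇒ [[[[()][]][[]][]][]]S   [S ::= [ ]]
[[[[()][]][[]][]][]]S ⇒ [[[[()][]][[]][]][]][]   [S ::= [ ]]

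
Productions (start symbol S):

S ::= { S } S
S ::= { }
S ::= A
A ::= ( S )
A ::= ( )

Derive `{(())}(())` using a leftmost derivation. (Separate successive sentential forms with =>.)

S => {S}S => {A}S => {(S)}S => {(A)}S => {(())}S => {(())}A => {(())}(S) => {(())}(A) => {(())}(())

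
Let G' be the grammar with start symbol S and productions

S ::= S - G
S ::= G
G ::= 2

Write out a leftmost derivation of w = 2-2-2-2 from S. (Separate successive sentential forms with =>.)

S => S-G => S-G-G => S-G-G-G => G-G-G-G => 2-G-G-G => 2-2-G-G => 2-2-2-G => 2-2-2-2

S => S-G   [S ::= S - G]
S-G => S-G-G   [S ::= S - G]
S-G-G => S-G-G-G   [S ::= S - G]
S-G-G-G => G-G-G-G   [S ::= G]
G-G-G-G => 2-G-G-G   [G ::= 2]
2-G-G-G => 2-2-G-G   [G ::= 2]
2-2-G-G => 2-2-2-G   [G ::= 2]
2-2-2-G => 2-2-2-2   [G ::= 2]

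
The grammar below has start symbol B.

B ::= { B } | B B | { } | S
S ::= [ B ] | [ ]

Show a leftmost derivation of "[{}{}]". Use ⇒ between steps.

B⇒S⇒[B]⇒[BB]⇒[{}B]⇒[{}{}]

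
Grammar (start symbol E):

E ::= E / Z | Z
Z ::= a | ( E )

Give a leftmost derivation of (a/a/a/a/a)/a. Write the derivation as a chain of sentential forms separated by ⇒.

E ⇒ E/Z ⇒ Z/Z ⇒ (E)/Z ⇒ (E/Z)/Z ⇒ (E/Z/Z)/Z ⇒ (E/Z/Z/Z)/Z ⇒ (E/Z/Z/Z/Z)/Z ⇒ (Z/Z/Z/Z/Z)/Z ⇒ (a/Z/Z/Z/Z)/Z ⇒ (a/a/Z/Z/Z)/Z ⇒ (a/a/a/Z/Z)/Z ⇒ (a/a/a/a/Z)/Z ⇒ (a/a/a/a/a)/Z ⇒ (a/a/a/a/a)/a

E ⇒ E/Z   [E ::= E / Z]
E/Z ⇒ Z/Z   [E ::= Z]
Z/Z ⇒ (E)/Z   [Z ::= ( E )]
(E)/Z ⇒ (E/Z)/Z   [E ::= E / Z]
(E/Z)/Z ⇒ (E/Z/Z)/Z   [E ::= E / Z]
(E/Z/Z)/Z ⇒ (E/Z/Z/Z)/Z   [E ::= E / Z]
(E/Z/Z/Z)/Z ⇒ (E/Z/Z/Z/Z)/Z   [E ::= E / Z]
(E/Z/Z/Z/Z)/Z ⇒ (Z/Z/Z/Z/Z)/Z   [E ::= Z]
(Z/Z/Z/Z/Z)/Z ⇒ (a/Z/Z/Z/Z)/Z   [Z ::= a]
(a/Z/Z/Z/Z)/Z ⇒ (a/a/Z/Z/Z)/Z   [Z ::= a]
(a/a/Z/Z/Z)/Z ⇒ (a/a/a/Z/Z)/Z   [Z ::= a]
(a/a/a/Z/Z)/Z ⇒ (a/a/a/a/Z)/Z   [Z ::= a]
(a/a/a/a/Z)/Z ⇒ (a/a/a/a/a)/Z   [Z ::= a]
(a/a/a/a/a)/Z ⇒ (a/a/a/a/a)/a   [Z ::= a]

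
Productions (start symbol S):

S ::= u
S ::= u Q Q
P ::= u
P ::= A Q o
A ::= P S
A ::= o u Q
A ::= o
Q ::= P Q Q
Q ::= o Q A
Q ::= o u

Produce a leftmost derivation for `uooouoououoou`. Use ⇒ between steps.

S ⇒ uQQ ⇒ uoQAQ ⇒ uoPQQAQ ⇒ uoAQoQQAQ ⇒ uooQoQQAQ ⇒ uooouoQQAQ ⇒ uooouoouQAQ ⇒ uooouoououAQ ⇒ uooouoououoQ ⇒ uooouoououoou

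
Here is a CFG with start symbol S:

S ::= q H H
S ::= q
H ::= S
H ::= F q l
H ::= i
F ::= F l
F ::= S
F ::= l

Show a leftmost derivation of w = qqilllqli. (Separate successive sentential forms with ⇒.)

S ⇒ qHH ⇒ qSH ⇒ qqHHH ⇒ qqiHH ⇒ qqiFqlH ⇒ qqiFlqlH ⇒ qqiFllqlH ⇒ qqilllqlH ⇒ qqilllqli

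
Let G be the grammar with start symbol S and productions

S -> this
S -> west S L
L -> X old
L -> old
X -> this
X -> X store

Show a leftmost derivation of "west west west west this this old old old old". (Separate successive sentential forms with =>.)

S => west S L   [S -> west S L]
west S L => west west S L L   [S -> west S L]
west west S L L => west west west S L L L   [S -> west S L]
west west west S L L L => west west west west S L L L L   [S -> west S L]
west west west west S L L L L => west west west west this L L L L   [S -> this]
west west west west this L L L L => west west west west this X old L L L   [L -> X old]
west west west west this X old L L L => west west west west this this old L L L   [X -> this]
west west west west this this old L L L => west west west west this this old old L L   [L -> old]
west west west west this this old old L L => west west west west this this old old old L   [L -> old]
west west west west this this old old old L => west west west west this this old old old old   [L -> old]

S => west S L => west west S L L => west west west S L L L => west west west west S L L L L => west west west west this L L L L => west west west west this X old L L L => west west west west this this old L L L => west west west west this this old old L L => west west west west this this old old old L => west west west west this this old old old old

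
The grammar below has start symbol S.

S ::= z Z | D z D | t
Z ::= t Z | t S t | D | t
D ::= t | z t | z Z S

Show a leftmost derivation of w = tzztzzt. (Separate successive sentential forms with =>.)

S => DzD   [S ::= D z D]
DzD => tzD   [D ::= t]
tzD => tzzZS   [D ::= z Z S]
tzzZS => tzztS   [Z ::= t]
tzztS => tzztzZ   [S ::= z Z]
tzztzZ => tzztzD   [Z ::= D]
tzztzD => tzztzzt   [D ::= z t]

S=>DzD=>tzD=>tzzZS=>tzztS=>tzztzZ=>tzztzD=>tzztzzt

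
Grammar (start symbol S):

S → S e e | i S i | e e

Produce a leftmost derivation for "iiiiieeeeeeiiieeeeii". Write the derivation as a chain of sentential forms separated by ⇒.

S ⇒ iSi ⇒ iiSii ⇒ iiSeeii ⇒ iiSeeeeii ⇒ iiiSieeeeii ⇒ iiiiSiieeeeii ⇒ iiiiiSiiieeeeii ⇒ iiiiiSeeiiieeeeii ⇒ iiiiiSeeeeiiieeeeii ⇒ iiiiieeeeeeiiieeeeii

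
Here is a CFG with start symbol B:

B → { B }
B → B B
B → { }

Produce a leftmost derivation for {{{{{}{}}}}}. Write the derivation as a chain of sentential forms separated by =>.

B => {B}   [B → { B }]
{B} => {{B}}   [B → { B }]
{{B}} => {{{B}}}   [B → { B }]
{{{B}}} => {{{{B}}}}   [B → { B }]
{{{{B}}}} => {{{{BB}}}}   [B → B B]
{{{{BB}}}} => {{{{{}B}}}}   [B → { }]
{{{{{}B}}}} => {{{{{}{}}}}}   [B → { }]

B => {B} => {{B}} => {{{B}}} => {{{{B}}}} => {{{{BB}}}} => {{{{{}B}}}} => {{{{{}{}}}}}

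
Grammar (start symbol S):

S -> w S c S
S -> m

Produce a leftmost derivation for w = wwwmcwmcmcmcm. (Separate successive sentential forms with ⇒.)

S⇒wScS⇒wwScScS⇒wwwScScScS⇒wwwmcScScS⇒wwwmcwScScScS⇒wwwmcwmcScScS⇒wwwmcwmcmcScS⇒wwwmcwmcmcmcS⇒wwwmcwmcmcmcm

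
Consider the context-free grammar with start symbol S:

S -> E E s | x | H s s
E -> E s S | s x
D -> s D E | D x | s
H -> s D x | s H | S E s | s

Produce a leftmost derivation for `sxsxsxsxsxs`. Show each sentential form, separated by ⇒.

S⇒EEs⇒EsSEs⇒EsSsSEs⇒EsSsSsSEs⇒sxsSsSsSEs⇒sxsxsSsSEs⇒sxsxsxsSEs⇒sxsxsxsxEs⇒sxsxsxsxsxs

S ⇒ EEs   [S -> E E s]
EEs ⇒ EsSEs   [E -> E s S]
EsSEs ⇒ EsSsSEs   [E -> E s S]
EsSsSEs ⇒ EsSsSsSEs   [E -> E s S]
EsSsSsSEs ⇒ sxsSsSsSEs   [E -> s x]
sxsSsSsSEs ⇒ sxsxsSsSEs   [S -> x]
sxsxsSsSEs ⇒ sxsxsxsSEs   [S -> x]
sxsxsxsSEs ⇒ sxsxsxsxEs   [S -> x]
sxsxsxsxEs ⇒ sxsxsxsxsxs   [E -> s x]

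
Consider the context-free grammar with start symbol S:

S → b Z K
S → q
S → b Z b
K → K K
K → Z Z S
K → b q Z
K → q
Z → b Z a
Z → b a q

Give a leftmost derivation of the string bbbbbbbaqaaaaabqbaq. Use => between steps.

S=>bZK=>bbZaK=>bbbZaaK=>bbbbZaaaK=>bbbbbZaaaaK=>bbbbbbZaaaaaK=>bbbbbbbaqaaaaaK=>bbbbbbbaqaaaaabqZ=>bbbbbbbaqaaaaabqbaq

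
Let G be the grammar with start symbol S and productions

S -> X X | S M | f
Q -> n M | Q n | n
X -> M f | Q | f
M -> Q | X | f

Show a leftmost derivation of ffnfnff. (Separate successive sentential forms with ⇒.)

S ⇒ SM   [S -> S M]
SM ⇒ XXM   [S -> X X]
XXM ⇒ MfXM   [X -> M f]
MfXM ⇒ ffXM   [M -> f]
ffXM ⇒ ffMfM   [X -> M f]
ffMfM ⇒ ffQfM   [M -> Q]
ffQfM ⇒ ffQnfM   [Q -> Q n]
ffQnfM ⇒ ffnMnfM   [Q -> n M]
ffnMnfM ⇒ ffnXnfM   [M -> X]
ffnXnfM ⇒ ffnfnfM   [X -> f]
ffnfnfM ⇒ ffnfnfX   [M -> X]
ffnfnfX ⇒ ffnfnff   [X -> f]

S ⇒ SM ⇒ XXM ⇒ MfXM ⇒ ffXM ⇒ ffMfM ⇒ ffQfM ⇒ ffQnfM ⇒ ffnMnfM ⇒ ffnXnfM ⇒ ffnfnfM ⇒ ffnfnfX ⇒ ffnfnff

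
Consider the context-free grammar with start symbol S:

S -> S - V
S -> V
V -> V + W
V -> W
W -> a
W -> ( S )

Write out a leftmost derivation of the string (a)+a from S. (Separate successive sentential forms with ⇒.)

S⇒V⇒V+W⇒W+W⇒(S)+W⇒(V)+W⇒(W)+W⇒(a)+W⇒(a)+a

S ⇒ V   [S -> V]
V ⇒ V+W   [V -> V + W]
V+W ⇒ W+W   [V -> W]
W+W ⇒ (S)+W   [W -> ( S )]
(S)+W ⇒ (V)+W   [S -> V]
(V)+W ⇒ (W)+W   [V -> W]
(W)+W ⇒ (a)+W   [W -> a]
(a)+W ⇒ (a)+a   [W -> a]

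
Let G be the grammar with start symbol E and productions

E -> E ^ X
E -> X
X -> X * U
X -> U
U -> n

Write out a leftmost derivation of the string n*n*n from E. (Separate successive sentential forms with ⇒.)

E⇒X⇒X*U⇒X*U*U⇒U*U*U⇒n*U*U⇒n*n*U⇒n*n*n

E ⇒ X   [E -> X]
X ⇒ X*U   [X -> X * U]
X*U ⇒ X*U*U   [X -> X * U]
X*U*U ⇒ U*U*U   [X -> U]
U*U*U ⇒ n*U*U   [U -> n]
n*U*U ⇒ n*n*U   [U -> n]
n*n*U ⇒ n*n*n   [U -> n]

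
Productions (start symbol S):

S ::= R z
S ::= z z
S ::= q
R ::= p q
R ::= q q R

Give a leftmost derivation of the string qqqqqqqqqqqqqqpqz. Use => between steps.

S => Rz => qqRz => qqqqRz => qqqqqqRz => qqqqqqqqRz => qqqqqqqqqqRz => qqqqqqqqqqqqRz => qqqqqqqqqqqqqqRz => qqqqqqqqqqqqqqpqz

S => Rz   [S ::= R z]
Rz => qqRz   [R ::= q q R]
qqRz => qqqqRz   [R ::= q q R]
qqqqRz => qqqqqqRz   [R ::= q q R]
qqqqqqRz => qqqqqqqqRz   [R ::= q q R]
qqqqqqqqRz => qqqqqqqqqqRz   [R ::= q q R]
qqqqqqqqqqRz => qqqqqqqqqqqqRz   [R ::= q q R]
qqqqqqqqqqqqRz => qqqqqqqqqqqqqqRz   [R ::= q q R]
qqqqqqqqqqqqqqRz => qqqqqqqqqqqqqqpqz   [R ::= p q]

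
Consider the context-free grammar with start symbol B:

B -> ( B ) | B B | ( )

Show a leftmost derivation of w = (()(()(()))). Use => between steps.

B => (B) => (BB) => (()B) => (()(B)) => (()(BB)) => (()(()B)) => (()(()(B))) => (()(()(())))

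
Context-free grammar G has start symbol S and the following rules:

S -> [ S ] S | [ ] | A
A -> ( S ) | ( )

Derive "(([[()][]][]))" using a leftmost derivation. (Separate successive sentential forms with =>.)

S => A   [S -> A]
A => (S)   [A -> ( S )]
(S) => (A)   [S -> A]
(A) => ((S))   [A -> ( S )]
((S)) => (([S]S))   [S -> [ S ] S]
(([S]S)) => (([[S]S]S))   [S -> [ S ] S]
(([[S]S]S)) => (([[A]S]S))   [S -> A]
(([[A]S]S)) => (([[()]S]S))   [A -> ( )]
(([[()]S]S)) => (([[()][]]S))   [S -> [ ]]
(([[()][]]S)) => (([[()][]][]))   [S -> [ ]]

S=>A=>(S)=>(A)=>((S))=>(([S]S))=>(([[S]S]S))=>(([[A]S]S))=>(([[()]S]S))=>(([[()][]]S))=>(([[()][]][]))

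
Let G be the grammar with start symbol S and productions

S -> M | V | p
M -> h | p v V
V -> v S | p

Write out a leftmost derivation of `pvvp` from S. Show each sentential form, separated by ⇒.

S⇒M⇒pvV⇒pvvS⇒pvvp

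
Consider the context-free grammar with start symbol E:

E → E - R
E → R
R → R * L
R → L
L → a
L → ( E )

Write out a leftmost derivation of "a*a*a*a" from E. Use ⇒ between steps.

E⇒R⇒R*L⇒R*L*L⇒R*L*L*L⇒L*L*L*L⇒a*L*L*L⇒a*a*L*L⇒a*a*a*L⇒a*a*a*a

E ⇒ R   [E → R]
R ⇒ R*L   [R → R * L]
R*L ⇒ R*L*L   [R → R * L]
R*L*L ⇒ R*L*L*L   [R → R * L]
R*L*L*L ⇒ L*L*L*L   [R → L]
L*L*L*L ⇒ a*L*L*L   [L → a]
a*L*L*L ⇒ a*a*L*L   [L → a]
a*a*L*L ⇒ a*a*a*L   [L → a]
a*a*a*L ⇒ a*a*a*a   [L → a]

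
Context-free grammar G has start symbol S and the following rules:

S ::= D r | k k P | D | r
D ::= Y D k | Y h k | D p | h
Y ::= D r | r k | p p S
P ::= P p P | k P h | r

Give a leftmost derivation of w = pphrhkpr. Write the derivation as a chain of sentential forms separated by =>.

S => Dr => Dpr => Yhkpr => ppShkpr => ppDrhkpr => pphrhkpr

S => Dr   [S ::= D r]
Dr => Dpr   [D ::= D p]
Dpr => Yhkpr   [D ::= Y h k]
Yhkpr => ppShkpr   [Y ::= p p S]
ppShkpr => ppDrhkpr   [S ::= D r]
ppDrhkpr => pphrhkpr   [D ::= h]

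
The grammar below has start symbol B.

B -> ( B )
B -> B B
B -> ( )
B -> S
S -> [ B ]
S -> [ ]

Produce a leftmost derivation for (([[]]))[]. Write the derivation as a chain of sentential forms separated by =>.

B => BB   [B -> B B]
BB => (B)B   [B -> ( B )]
(B)B => ((B))B   [B -> ( B )]
((B))B => ((S))B   [B -> S]
((S))B => (([B]))B   [S -> [ B ]]
(([B]))B => (([S]))B   [B -> S]
(([S]))B => (([[]]))B   [S -> [ ]]
(([[]]))B => (([[]]))S   [B -> S]
(([[]]))S => (([[]]))[]   [S -> [ ]]

B=>BB=>(B)B=>((B))B=>((S))B=>(([B]))B=>(([S]))B=>(([[]]))B=>(([[]]))S=>(([[]]))[]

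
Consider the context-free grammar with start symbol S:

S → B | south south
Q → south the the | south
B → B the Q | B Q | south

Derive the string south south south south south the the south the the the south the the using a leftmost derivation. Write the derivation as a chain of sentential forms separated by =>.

S => B => B the Q => B Q the Q => B Q Q the Q => B Q Q Q the Q => B Q Q Q Q the Q => B Q Q Q Q Q the Q => south Q Q Q Q Q the Q => south south Q Q Q Q the Q => south south south Q Q Q the Q => south south south south Q Q the Q => south south south south south the the Q the Q => south south south south south the the south the the the Q => south south south south south the the south the the the south the the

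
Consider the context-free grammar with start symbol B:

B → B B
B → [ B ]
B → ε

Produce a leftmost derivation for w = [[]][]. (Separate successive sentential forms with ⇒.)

B ⇒ BB   [B → B B]
BB ⇒ BBB   [B → B B]
BBB ⇒ BBBB   [B → B B]
BBBB ⇒ BBBBB   [B → B B]
BBBBB ⇒ [B]BBBB   [B → [ B ]]
[B]BBBB ⇒ [[B]]BBBB   [B → [ B ]]
[[B]]BBBB ⇒ [[]]BBBB   [B → ε]
[[]]BBBB ⇒ [[]]BBBBB   [B → B B]
[[]]BBBBB ⇒ [[]][B]BBBB   [B → [ B ]]
[[]][B]BBBB ⇒ [[]][]BBBB   [B → ε]
[[]][]BBBB ⇒ [[]][]BBB   [B → ε]
[[]][]BBB ⇒ [[]][]BB   [B → ε]
[[]][]BB ⇒ [[]][]B   [B → ε]
[[]][]B ⇒ [[]][]   [B → ε]

B ⇒ BB ⇒ BBB ⇒ BBBB ⇒ BBBBB ⇒ [B]BBBB ⇒ [[B]]BBBB ⇒ [[]]BBBB ⇒ [[]]BBBBB ⇒ [[]][B]BBBB ⇒ [[]][]BBBB ⇒ [[]][]BBB ⇒ [[]][]BB ⇒ [[]][]B ⇒ [[]][]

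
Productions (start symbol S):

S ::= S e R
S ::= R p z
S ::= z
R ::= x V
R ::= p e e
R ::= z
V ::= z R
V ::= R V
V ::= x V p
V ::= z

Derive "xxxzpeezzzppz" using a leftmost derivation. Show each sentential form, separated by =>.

S=>Rpz=>xVpz=>xxVppz=>xxRVppz=>xxxVVppz=>xxxzRVppz=>xxxzpeeVppz=>xxxzpeeRVppz=>xxxzpeezVppz=>xxxzpeezRVppz=>xxxzpeezzVppz=>xxxzpeezzzppz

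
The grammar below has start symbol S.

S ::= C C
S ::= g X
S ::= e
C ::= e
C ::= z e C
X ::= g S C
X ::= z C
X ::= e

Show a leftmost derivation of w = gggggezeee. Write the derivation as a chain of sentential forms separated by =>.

S => gX   [S ::= g X]
gX => ggSC   [X ::= g S C]
ggSC => gggXC   [S ::= g X]
gggXC => ggggSCC   [X ::= g S C]
ggggSCC => gggggXCC   [S ::= g X]
gggggXCC => gggggeCC   [X ::= e]
gggggeCC => gggggezeCC   [C ::= z e C]
gggggezeCC => gggggezeeC   [C ::= e]
gggggezeeC => gggggezeee   [C ::= e]

S => gX => ggSC => gggXC => ggggSCC => gggggXCC => gggggeCC => gggggezeCC => gggggezeeC => gggggezeee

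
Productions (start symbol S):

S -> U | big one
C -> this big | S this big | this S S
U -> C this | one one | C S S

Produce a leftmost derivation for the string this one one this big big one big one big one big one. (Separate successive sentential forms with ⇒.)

S ⇒ U ⇒ C S S ⇒ this S S S S ⇒ this U S S S ⇒ this one one S S S ⇒ this one one U S S ⇒ this one one C S S S S ⇒ this one one this big S S S S ⇒ this one one this big big one S S S ⇒ this one one this big big one big one S S ⇒ this one one this big big one big one big one S ⇒ this one one this big big one big one big one big one

S ⇒ U   [S -> U]
U ⇒ C S S   [U -> C S S]
C S S ⇒ this S S S S   [C -> this S S]
this S S S S ⇒ this U S S S   [S -> U]
this U S S S ⇒ this one one S S S   [U -> one one]
this one one S S S ⇒ this one one U S S   [S -> U]
this one one U S S ⇒ this one one C S S S S   [U -> C S S]
this one one C S S S S ⇒ this one one this big S S S S   [C -> this big]
this one one this big S S S S ⇒ this one one this big big one S S S   [S -> big one]
this one one this big big one S S S ⇒ this one one this big big one big one S S   [S -> big one]
this one one this big big one big one S S ⇒ this one one this big big one big one big one S   [S -> big one]
this one one this big big one big one big one S ⇒ this one one this big big one big one big one big one   [S -> big one]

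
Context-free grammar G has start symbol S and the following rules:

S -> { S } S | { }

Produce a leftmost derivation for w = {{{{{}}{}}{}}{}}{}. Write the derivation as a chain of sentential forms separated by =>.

S=>{S}S=>{{S}S}S=>{{{S}S}S}S=>{{{{S}S}S}S}S=>{{{{{}}S}S}S}S=>{{{{{}}{}}S}S}S=>{{{{{}}{}}{}}S}S=>{{{{{}}{}}{}}{}}S=>{{{{{}}{}}{}}{}}{}

S => {S}S   [S -> { S } S]
{S}S => {{S}S}S   [S -> { S } S]
{{S}S}S => {{{S}S}S}S   [S -> { S } S]
{{{S}S}S}S => {{{{S}S}S}S}S   [S -> { S } S]
{{{{S}S}S}S}S => {{{{{}}S}S}S}S   [S -> { }]
{{{{{}}S}S}S}S => {{{{{}}{}}S}S}S   [S -> { }]
{{{{{}}{}}S}S}S => {{{{{}}{}}{}}S}S   [S -> { }]
{{{{{}}{}}{}}S}S => {{{{{}}{}}{}}{}}S   [S -> { }]
{{{{{}}{}}{}}{}}S => {{{{{}}{}}{}}{}}{}   [S -> { }]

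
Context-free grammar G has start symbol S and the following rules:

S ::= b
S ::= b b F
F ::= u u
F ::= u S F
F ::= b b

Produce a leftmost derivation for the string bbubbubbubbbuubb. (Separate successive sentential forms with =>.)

S=>bbF=>bbuSF=>bbubbFF=>bbubbuSFF=>bbubbubbFFF=>bbubbubbuSFFF=>bbubbubbubFFF=>bbubbubbubbbFF=>bbubbubbubbbuuF=>bbubbubbubbbuubb

S => bbF   [S ::= b b F]
bbF => bbuSF   [F ::= u S F]
bbuSF => bbubbFF   [S ::= b b F]
bbubbFF => bbubbuSFF   [F ::= u S F]
bbubbuSFF => bbubbubbFFF   [S ::= b b F]
bbubbubbFFF => bbubbubbuSFFF   [F ::= u S F]
bbubbubbuSFFF => bbubbubbubFFF   [S ::= b]
bbubbubbubFFF => bbubbubbubbbFF   [F ::= b b]
bbubbubbubbbFF => bbubbubbubbbuuF   [F ::= u u]
bbubbubbubbbuuF => bbubbubbubbbuubb   [F ::= b b]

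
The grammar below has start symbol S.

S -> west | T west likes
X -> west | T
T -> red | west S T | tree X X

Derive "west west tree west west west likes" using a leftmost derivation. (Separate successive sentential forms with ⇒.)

S ⇒ T west likes ⇒ west S T west likes ⇒ west west T west likes ⇒ west west tree X X west likes ⇒ west west tree west X west likes ⇒ west west tree west west west likes

S ⇒ T west likes   [S -> T west likes]
T west likes ⇒ west S T west likes   [T -> west S T]
west S T west likes ⇒ west west T west likes   [S -> west]
west west T west likes ⇒ west west tree X X west likes   [T -> tree X X]
west west tree X X west likes ⇒ west west tree west X west likes   [X -> west]
west west tree west X west likes ⇒ west west tree west west west likes   [X -> west]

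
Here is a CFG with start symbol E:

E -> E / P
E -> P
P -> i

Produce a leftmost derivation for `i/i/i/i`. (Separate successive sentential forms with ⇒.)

E ⇒ E/P ⇒ E/P/P ⇒ E/P/P/P ⇒ P/P/P/P ⇒ i/P/P/P ⇒ i/i/P/P ⇒ i/i/i/P ⇒ i/i/i/i

E ⇒ E/P   [E -> E / P]
E/P ⇒ E/P/P   [E -> E / P]
E/P/P ⇒ E/P/P/P   [E -> E / P]
E/P/P/P ⇒ P/P/P/P   [E -> P]
P/P/P/P ⇒ i/P/P/P   [P -> i]
i/P/P/P ⇒ i/i/P/P   [P -> i]
i/i/P/P ⇒ i/i/i/P   [P -> i]
i/i/i/P ⇒ i/i/i/i   [P -> i]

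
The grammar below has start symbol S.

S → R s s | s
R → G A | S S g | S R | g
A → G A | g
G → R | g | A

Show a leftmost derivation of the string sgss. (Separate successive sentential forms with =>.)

S => Rss   [S → R s s]
Rss => SRss   [R → S R]
SRss => sRss   [S → s]
sRss => sgss   [R → g]

S=>Rss=>SRss=>sRss=>sgss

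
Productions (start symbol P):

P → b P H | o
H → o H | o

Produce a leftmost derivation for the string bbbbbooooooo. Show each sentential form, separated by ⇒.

P ⇒ bPH   [P → b P H]
bPH ⇒ bbPHH   [P → b P H]
bbPHH ⇒ bbbPHHH   [P → b P H]
bbbPHHH ⇒ bbbbPHHHH   [P → b P H]
bbbbPHHHH ⇒ bbbbbPHHHHH   [P → b P H]
bbbbbPHHHHH ⇒ bbbbboHHHHH   [P → o]
bbbbboHHHHH ⇒ bbbbbooHHHHH   [H → o H]
bbbbbooHHHHH ⇒ bbbbboooHHHH   [H → o]
bbbbboooHHHH ⇒ bbbbbooooHHH   [H → o]
bbbbbooooHHH ⇒ bbbbboooooHH   [H → o]
bbbbboooooHH ⇒ bbbbbooooooH   [H → o]
bbbbbooooooH ⇒ bbbbbooooooo   [H → o]

P ⇒ bPH ⇒ bbPHH ⇒ bbbPHHH ⇒ bbbbPHHHH ⇒ bbbbbPHHHHH ⇒ bbbbboHHHHH ⇒ bbbbbooHHHHH ⇒ bbbbboooHHHH ⇒ bbbbbooooHHH ⇒ bbbbboooooHH ⇒ bbbbbooooooH ⇒ bbbbbooooooo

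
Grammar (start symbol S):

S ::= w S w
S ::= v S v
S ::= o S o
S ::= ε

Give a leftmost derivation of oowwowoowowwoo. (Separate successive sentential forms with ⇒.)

S ⇒ oSo ⇒ ooSoo ⇒ oowSwoo ⇒ oowwSwwoo ⇒ oowwoSowwoo ⇒ oowwowSwowwoo ⇒ oowwowoSowowwoo ⇒ oowwowoowowwoo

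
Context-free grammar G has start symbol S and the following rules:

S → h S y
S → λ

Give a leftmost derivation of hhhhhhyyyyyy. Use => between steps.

S=>hSy=>hhSyy=>hhhSyyy=>hhhhSyyyy=>hhhhhSyyyyy=>hhhhhhSyyyyyy=>hhhhhhyyyyyy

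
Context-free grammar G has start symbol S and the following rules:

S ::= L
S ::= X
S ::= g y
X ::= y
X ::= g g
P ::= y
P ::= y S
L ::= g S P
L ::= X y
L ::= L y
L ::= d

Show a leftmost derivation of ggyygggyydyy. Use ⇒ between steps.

S ⇒ L   [S ::= L]
L ⇒ gSP   [L ::= g S P]
gSP ⇒ ggyP   [S ::= g y]
ggyP ⇒ ggyyS   [P ::= y S]
ggyyS ⇒ ggyyL   [S ::= L]
ggyyL ⇒ ggyygSP   [L ::= g S P]
ggyygSP ⇒ ggyygLP   [S ::= L]
ggyygLP ⇒ ggyyggSPP   [L ::= g S P]
ggyyggSPP ⇒ ggyygggyPP   [S ::= g y]
ggyygggyPP ⇒ ggyygggyySP   [P ::= y S]
ggyygggyySP ⇒ ggyygggyyLP   [S ::= L]
ggyygggyyLP ⇒ ggyygggyyLyP   [L ::= L y]
ggyygggyyLyP ⇒ ggyygggyydyP   [L ::= d]
ggyygggyydyP ⇒ ggyygggyydyy   [P ::= y]

S ⇒ L ⇒ gSP ⇒ ggyP ⇒ ggyyS ⇒ ggyyL ⇒ ggyygSP ⇒ ggyygLP ⇒ ggyyggSPP ⇒ ggyygggyPP ⇒ ggyygggyySP ⇒ ggyygggyyLP ⇒ ggyygggyyLyP ⇒ ggyygggyydyP ⇒ ggyygggyydyy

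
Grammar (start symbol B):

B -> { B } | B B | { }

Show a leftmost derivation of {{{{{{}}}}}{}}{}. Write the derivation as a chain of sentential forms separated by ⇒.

B ⇒ BB   [B -> B B]
BB ⇒ {B}B   [B -> { B }]
{B}B ⇒ {BB}B   [B -> B B]
{BB}B ⇒ {{B}B}B   [B -> { B }]
{{B}B}B ⇒ {{{B}}B}B   [B -> { B }]
{{{B}}B}B ⇒ {{{{B}}}B}B   [B -> { B }]
{{{{B}}}B}B ⇒ {{{{{B}}}}B}B   [B -> { B }]
{{{{{B}}}}B}B ⇒ {{{{{{}}}}}B}B   [B -> { }]
{{{{{{}}}}}B}B ⇒ {{{{{{}}}}}{}}B   [B -> { }]
{{{{{{}}}}}{}}B ⇒ {{{{{{}}}}}{}}{}   [B -> { }]

B ⇒ BB ⇒ {B}B ⇒ {BB}B ⇒ {{B}B}B ⇒ {{{B}}B}B ⇒ {{{{B}}}B}B ⇒ {{{{{B}}}}B}B ⇒ {{{{{{}}}}}B}B ⇒ {{{{{{}}}}}{}}B ⇒ {{{{{{}}}}}{}}{}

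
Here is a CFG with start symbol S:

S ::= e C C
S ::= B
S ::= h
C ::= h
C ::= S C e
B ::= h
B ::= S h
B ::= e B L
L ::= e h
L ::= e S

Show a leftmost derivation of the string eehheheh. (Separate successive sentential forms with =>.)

S => B   [S ::= B]
B => eBL   [B ::= e B L]
eBL => eeBLL   [B ::= e B L]
eeBLL => eeShLL   [B ::= S h]
eeShLL => eehhLL   [S ::= h]
eehhLL => eehheSL   [L ::= e S]
eehheSL => eehhehL   [S ::= h]
eehhehL => eehheheh   [L ::= e h]

S => B => eBL => eeBLL => eeShLL => eehhLL => eehheSL => eehhehL => eehheheh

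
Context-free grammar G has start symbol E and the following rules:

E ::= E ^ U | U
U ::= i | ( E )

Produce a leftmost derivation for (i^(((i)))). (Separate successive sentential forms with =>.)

E => U   [E ::= U]
U => (E)   [U ::= ( E )]
(E) => (E^U)   [E ::= E ^ U]
(E^U) => (U^U)   [E ::= U]
(U^U) => (i^U)   [U ::= i]
(i^U) => (i^(E))   [U ::= ( E )]
(i^(E)) => (i^(U))   [E ::= U]
(i^(U)) => (i^((E)))   [U ::= ( E )]
(i^((E))) => (i^((U)))   [E ::= U]
(i^((U))) => (i^(((E))))   [U ::= ( E )]
(i^(((E)))) => (i^(((U))))   [E ::= U]
(i^(((U)))) => (i^(((i))))   [U ::= i]

E=>U=>(E)=>(E^U)=>(U^U)=>(i^U)=>(i^(E))=>(i^(U))=>(i^((E)))=>(i^((U)))=>(i^(((E))))=>(i^(((U))))=>(i^(((i))))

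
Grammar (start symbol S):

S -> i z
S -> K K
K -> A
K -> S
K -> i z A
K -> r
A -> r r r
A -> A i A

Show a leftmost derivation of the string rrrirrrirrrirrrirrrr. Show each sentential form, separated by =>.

S => KK   [S -> K K]
KK => AK   [K -> A]
AK => AiAK   [A -> A i A]
AiAK => AiAiAK   [A -> A i A]
AiAiAK => AiAiAiAK   [A -> A i A]
AiAiAiAK => AiAiAiAiAK   [A -> A i A]
AiAiAiAiAK => rrriAiAiAiAK   [A -> r r r]
rrriAiAiAiAK => rrrirrriAiAiAK   [A -> r r r]
rrrirrriAiAiAK => rrrirrrirrriAiAK   [A -> r r r]
rrrirrrirrriAiAK => rrrirrrirrrirrriAK   [A -> r r r]
rrrirrrirrrirrriAK => rrrirrrirrrirrrirrrK   [A -> r r r]
rrrirrrirrrirrrirrrK => rrrirrrirrrirrrirrrr   [K -> r]

S => KK => AK => AiAK => AiAiAK => AiAiAiAK => AiAiAiAiAK => rrriAiAiAiAK => rrrirrriAiAiAK => rrrirrrirrriAiAK => rrrirrrirrrirrriAK => rrrirrrirrrirrrirrrK => rrrirrrirrrirrrirrrr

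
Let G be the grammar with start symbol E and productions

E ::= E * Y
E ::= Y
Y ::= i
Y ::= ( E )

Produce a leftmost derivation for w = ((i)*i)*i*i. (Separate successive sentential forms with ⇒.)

E ⇒ E*Y   [E ::= E * Y]
E*Y ⇒ E*Y*Y   [E ::= E * Y]
E*Y*Y ⇒ Y*Y*Y   [E ::= Y]
Y*Y*Y ⇒ (E)*Y*Y   [Y ::= ( E )]
(E)*Y*Y ⇒ (E*Y)*Y*Y   [E ::= E * Y]
(E*Y)*Y*Y ⇒ (Y*Y)*Y*Y   [E ::= Y]
(Y*Y)*Y*Y ⇒ ((E)*Y)*Y*Y   [Y ::= ( E )]
((E)*Y)*Y*Y ⇒ ((Y)*Y)*Y*Y   [E ::= Y]
((Y)*Y)*Y*Y ⇒ ((i)*Y)*Y*Y   [Y ::= i]
((i)*Y)*Y*Y ⇒ ((i)*i)*Y*Y   [Y ::= i]
((i)*i)*Y*Y ⇒ ((i)*i)*i*Y   [Y ::= i]
((i)*i)*i*Y ⇒ ((i)*i)*i*i   [Y ::= i]

E ⇒ E*Y ⇒ E*Y*Y ⇒ Y*Y*Y ⇒ (E)*Y*Y ⇒ (E*Y)*Y*Y ⇒ (Y*Y)*Y*Y ⇒ ((E)*Y)*Y*Y ⇒ ((Y)*Y)*Y*Y ⇒ ((i)*Y)*Y*Y ⇒ ((i)*i)*Y*Y ⇒ ((i)*i)*i*Y ⇒ ((i)*i)*i*i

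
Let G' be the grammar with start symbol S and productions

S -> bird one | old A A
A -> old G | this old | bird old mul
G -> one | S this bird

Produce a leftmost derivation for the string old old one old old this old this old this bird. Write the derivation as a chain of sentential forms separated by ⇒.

S ⇒ old A A   [S -> old A A]
old A A ⇒ old old G A   [A -> old G]
old old G A ⇒ old old one A   [G -> one]
old old one A ⇒ old old one old G   [A -> old G]
old old one old G ⇒ old old one old S this bird   [G -> S this bird]
old old one old S this bird ⇒ old old one old old A A this bird   [S -> old A A]
old old one old old A A this bird ⇒ old old one old old this old A this bird   [A -> this old]
old old one old old this old A this bird ⇒ old old one old old this old this old this bird   [A -> this old]

S ⇒ old A A ⇒ old old G A ⇒ old old one A ⇒ old old one old G ⇒ old old one old S this bird ⇒ old old one old old A A this bird ⇒ old old one old old this old A this bird ⇒ old old one old old this old this old this bird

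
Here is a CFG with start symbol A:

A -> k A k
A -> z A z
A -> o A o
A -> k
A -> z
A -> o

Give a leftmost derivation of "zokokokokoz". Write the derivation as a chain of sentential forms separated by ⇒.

A ⇒ zAz   [A -> z A z]
zAz ⇒ zoAoz   [A -> o A o]
zoAoz ⇒ zokAkoz   [A -> k A k]
zokAkoz ⇒ zokoAokoz   [A -> o A o]
zokoAokoz ⇒ zokokAkokoz   [A -> k A k]
zokokAkokoz ⇒ zokokokokoz   [A -> o]

A ⇒ zAz ⇒ zoAoz ⇒ zokAkoz ⇒ zokoAokoz ⇒ zokokAkokoz ⇒ zokokokokoz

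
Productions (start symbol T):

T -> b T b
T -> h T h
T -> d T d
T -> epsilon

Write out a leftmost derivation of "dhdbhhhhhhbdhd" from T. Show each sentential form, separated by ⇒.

T ⇒ dTd ⇒ dhThd ⇒ dhdTdhd ⇒ dhdbTbdhd ⇒ dhdbhThbdhd ⇒ dhdbhhThhbdhd ⇒ dhdbhhhThhhbdhd ⇒ dhdbhhhhhhbdhd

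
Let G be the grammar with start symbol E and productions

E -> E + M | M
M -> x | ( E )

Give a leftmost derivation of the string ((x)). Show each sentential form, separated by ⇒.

E ⇒ M ⇒ (E) ⇒ (M) ⇒ ((E)) ⇒ ((M)) ⇒ ((x))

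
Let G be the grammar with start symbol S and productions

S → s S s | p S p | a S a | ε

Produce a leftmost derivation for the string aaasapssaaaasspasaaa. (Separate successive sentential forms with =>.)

S=>aSa=>aaSaa=>aaaSaaa=>aaasSsaaa=>aaasaSasaaa=>aaasapSpasaaa=>aaasapsSspasaaa=>aaasapssSsspasaaa=>aaasapssaSasspasaaa=>aaasapssaaSaasspasaaa=>aaasapssaaaasspasaaa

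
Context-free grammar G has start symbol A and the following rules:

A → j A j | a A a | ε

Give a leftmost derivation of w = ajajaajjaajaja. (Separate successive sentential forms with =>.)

A => aAa   [A → a A a]
aAa => ajAja   [A → j A j]
ajAja => ajaAaja   [A → a A a]
ajaAaja => ajajAjaja   [A → j A j]
ajajAjaja => ajajaAajaja   [A → a A a]
ajajaAajaja => ajajaaAaajaja   [A → a A a]
ajajaaAaajaja => ajajaajAjaajaja   [A → j A j]
ajajaajAjaajaja => ajajaajjaajaja   [A → ε]

A => aAa => ajAja => ajaAaja => ajajAjaja => ajajaAajaja => ajajaaAaajaja => ajajaajAjaajaja => ajajaajjaajaja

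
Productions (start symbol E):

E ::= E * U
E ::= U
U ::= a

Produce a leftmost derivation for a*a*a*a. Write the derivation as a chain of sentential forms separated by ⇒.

E ⇒ E*U ⇒ E*U*U ⇒ E*U*U*U ⇒ U*U*U*U ⇒ a*U*U*U ⇒ a*a*U*U ⇒ a*a*a*U ⇒ a*a*a*a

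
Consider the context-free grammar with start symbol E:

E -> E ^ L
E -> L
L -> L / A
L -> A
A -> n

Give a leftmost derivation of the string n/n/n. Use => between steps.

E=>L=>L/A=>L/A/A=>A/A/A=>n/A/A=>n/n/A=>n/n/n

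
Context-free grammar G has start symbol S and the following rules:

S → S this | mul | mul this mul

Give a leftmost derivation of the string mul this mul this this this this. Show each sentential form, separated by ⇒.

S ⇒ S this ⇒ S this this ⇒ S this this this ⇒ S this this this this ⇒ mul this mul this this this this

S ⇒ S this   [S → S this]
S this ⇒ S this this   [S → S this]
S this this ⇒ S this this this   [S → S this]
S this this this ⇒ S this this this this   [S → S this]
S this this this this ⇒ mul this mul this this this this   [S → mul this mul]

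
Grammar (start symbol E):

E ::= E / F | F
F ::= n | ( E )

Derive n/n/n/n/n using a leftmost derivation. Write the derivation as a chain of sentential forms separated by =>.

E => E/F   [E ::= E / F]
E/F => E/F/F   [E ::= E / F]
E/F/F => E/F/F/F   [E ::= E / F]
E/F/F/F => E/F/F/F/F   [E ::= E / F]
E/F/F/F/F => F/F/F/F/F   [E ::= F]
F/F/F/F/F => n/F/F/F/F   [F ::= n]
n/F/F/F/F => n/n/F/F/F   [F ::= n]
n/n/F/F/F => n/n/n/F/F   [F ::= n]
n/n/n/F/F => n/n/n/n/F   [F ::= n]
n/n/n/n/F => n/n/n/n/n   [F ::= n]

E => E/F => E/F/F => E/F/F/F => E/F/F/F/F => F/F/F/F/F => n/F/F/F/F => n/n/F/F/F => n/n/n/F/F => n/n/n/n/F => n/n/n/n/n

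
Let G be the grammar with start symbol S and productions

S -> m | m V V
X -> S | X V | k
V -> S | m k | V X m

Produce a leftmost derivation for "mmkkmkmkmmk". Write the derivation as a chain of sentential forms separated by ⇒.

S ⇒ mVV   [S -> m V V]
mVV ⇒ mVXmV   [V -> V X m]
mVXmV ⇒ mVXmXmV   [V -> V X m]
mVXmXmV ⇒ mVXmXmXmV   [V -> V X m]
mVXmXmXmV ⇒ mmkXmXmXmV   [V -> m k]
mmkXmXmXmV ⇒ mmkkmXmXmV   [X -> k]
mmkkmXmXmV ⇒ mmkkmkmXmV   [X -> k]
mmkkmkmXmV ⇒ mmkkmkmkmV   [X -> k]
mmkkmkmkmV ⇒ mmkkmkmkmmk   [V -> m k]

S ⇒ mVV ⇒ mVXmV ⇒ mVXmXmV ⇒ mVXmXmXmV ⇒ mmkXmXmXmV ⇒ mmkkmXmXmV ⇒ mmkkmkmXmV ⇒ mmkkmkmkmV ⇒ mmkkmkmkmmk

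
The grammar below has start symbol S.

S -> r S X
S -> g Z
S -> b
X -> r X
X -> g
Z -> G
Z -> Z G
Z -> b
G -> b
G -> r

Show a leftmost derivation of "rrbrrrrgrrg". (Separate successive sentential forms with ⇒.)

S⇒rSX⇒rrSXX⇒rrbXX⇒rrbrXX⇒rrbrrXX⇒rrbrrrXX⇒rrbrrrrXX⇒rrbrrrrgX⇒rrbrrrrgrX⇒rrbrrrrgrrX⇒rrbrrrrgrrg

S ⇒ rSX   [S -> r S X]
rSX ⇒ rrSXX   [S -> r S X]
rrSXX ⇒ rrbXX   [S -> b]
rrbXX ⇒ rrbrXX   [X -> r X]
rrbrXX ⇒ rrbrrXX   [X -> r X]
rrbrrXX ⇒ rrbrrrXX   [X -> r X]
rrbrrrXX ⇒ rrbrrrrXX   [X -> r X]
rrbrrrrXX ⇒ rrbrrrrgX   [X -> g]
rrbrrrrgX ⇒ rrbrrrrgrX   [X -> r X]
rrbrrrrgrX ⇒ rrbrrrrgrrX   [X -> r X]
rrbrrrrgrrX ⇒ rrbrrrrgrrg   [X -> g]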